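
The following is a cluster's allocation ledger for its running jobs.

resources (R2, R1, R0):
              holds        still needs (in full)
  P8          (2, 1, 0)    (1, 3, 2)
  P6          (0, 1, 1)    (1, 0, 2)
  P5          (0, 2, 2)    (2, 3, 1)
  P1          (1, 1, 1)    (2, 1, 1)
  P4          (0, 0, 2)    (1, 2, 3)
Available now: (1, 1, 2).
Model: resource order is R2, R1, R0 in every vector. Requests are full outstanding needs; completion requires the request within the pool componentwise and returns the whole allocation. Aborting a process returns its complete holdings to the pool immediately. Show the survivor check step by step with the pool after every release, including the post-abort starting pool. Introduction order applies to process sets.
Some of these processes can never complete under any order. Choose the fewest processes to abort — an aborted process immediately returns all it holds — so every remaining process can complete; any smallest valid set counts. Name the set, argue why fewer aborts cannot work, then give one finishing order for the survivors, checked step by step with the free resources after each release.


The answer: abort P5.
Key observation: before aborting P5, P8 was permanently blocked — no order could ever run it; afterwards it completes at step 1.
No smaller set exists: with zero aborts the deadlock remains.
Survivors finish in the order: P8, P6, P1, P4. Step-by-step check (pool after the aborts first):
  pool = (1, 3, 4)
  P8: need (1, 3, 2) fits (1, 3, 4); releases (2, 1, 0), pool now (3, 4, 4)
  P6: need (1, 0, 2) fits (3, 4, 4); releases (0, 1, 1), pool now (3, 5, 5)
  P1: need (2, 1, 1) fits (3, 5, 5); releases (1, 1, 1), pool now (4, 6, 6)
  P4: need (1, 2, 3) fits (4, 6, 6); releases (0, 0, 2), pool now (4, 6, 8)


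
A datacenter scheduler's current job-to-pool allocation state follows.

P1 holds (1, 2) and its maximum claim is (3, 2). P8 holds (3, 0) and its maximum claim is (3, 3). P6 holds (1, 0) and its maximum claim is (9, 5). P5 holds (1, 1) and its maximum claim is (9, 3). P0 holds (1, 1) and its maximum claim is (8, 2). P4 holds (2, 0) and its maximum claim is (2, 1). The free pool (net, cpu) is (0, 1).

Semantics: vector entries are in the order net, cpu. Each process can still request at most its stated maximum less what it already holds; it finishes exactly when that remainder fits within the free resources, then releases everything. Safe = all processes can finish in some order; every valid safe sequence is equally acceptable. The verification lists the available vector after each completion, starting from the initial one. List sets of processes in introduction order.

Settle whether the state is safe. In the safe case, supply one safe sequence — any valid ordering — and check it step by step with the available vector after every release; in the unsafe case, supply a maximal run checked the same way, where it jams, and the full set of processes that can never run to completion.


UNSAFE — no complete ordering exists.
Key observation: the pool after P4, P1, P8 is (6, 3); every surviving request exceeds it in net, so progress ends there.
The run P4, P1, P8 cannot be extended any further. Step-by-step check:
  pool = (0, 1)
  P4 needs (0, 1) <= (0, 1) -> finishes; pool += (2, 0) = (2, 1)
  P1 needs (2, 0) <= (2, 1) -> finishes; pool += (1, 2) = (3, 3)
  P8 needs (0, 3) <= (3, 3) -> finishes; pool += (3, 0) = (6, 3)
  blocked: P6 wants (8, 5), pool (6, 3) — not enough net and cpu
  blocked: P5 wants (8, 2), pool (6, 3) — not enough net
  blocked: P0 wants (7, 1), pool (6, 3) — not enough net
Processes that can never finish: P6, P5 and P0.


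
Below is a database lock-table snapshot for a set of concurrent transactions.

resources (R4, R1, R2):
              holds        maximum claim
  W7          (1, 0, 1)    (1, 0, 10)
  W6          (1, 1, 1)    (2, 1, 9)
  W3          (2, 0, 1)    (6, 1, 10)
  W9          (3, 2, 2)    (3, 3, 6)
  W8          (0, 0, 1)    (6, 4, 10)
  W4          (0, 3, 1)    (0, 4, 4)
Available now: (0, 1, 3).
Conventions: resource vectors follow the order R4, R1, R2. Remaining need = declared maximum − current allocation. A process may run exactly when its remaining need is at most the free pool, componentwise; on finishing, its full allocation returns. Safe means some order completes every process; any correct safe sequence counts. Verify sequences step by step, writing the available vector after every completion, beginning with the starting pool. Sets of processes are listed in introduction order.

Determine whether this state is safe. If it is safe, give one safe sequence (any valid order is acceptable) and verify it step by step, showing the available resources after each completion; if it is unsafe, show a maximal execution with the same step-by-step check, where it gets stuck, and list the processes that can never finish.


The state is UNSAFE.
Key observation: the pool after W4, W9 is (3, 6, 6); every surviving request exceeds it in R2, so progress ends there.
A maximal execution: W4, W9 — then nothing else fits. Verifying each step:
  pool = (0, 1, 3)
  run W4 (needs (0, 1, 3), free (0, 1, 3)); after release of (0, 3, 1) the pool is (0, 4, 4)
  run W9 (needs (0, 1, 4), free (0, 4, 4)); after release of (3, 2, 2) the pool is (3, 6, 6)
  W7 still needs (0, 0, 9) but only (3, 6, 6) is free — short on R2
  W6 still needs (1, 0, 8) but only (3, 6, 6) is free — short on R2
  W3 still needs (4, 1, 9) but only (3, 6, 6) is free — short on R4 and R2
  W8 still needs (6, 4, 9) but only (3, 6, 6) is free — short on R4 and R2
Never able to finish: W7, W6, W3 and W8.


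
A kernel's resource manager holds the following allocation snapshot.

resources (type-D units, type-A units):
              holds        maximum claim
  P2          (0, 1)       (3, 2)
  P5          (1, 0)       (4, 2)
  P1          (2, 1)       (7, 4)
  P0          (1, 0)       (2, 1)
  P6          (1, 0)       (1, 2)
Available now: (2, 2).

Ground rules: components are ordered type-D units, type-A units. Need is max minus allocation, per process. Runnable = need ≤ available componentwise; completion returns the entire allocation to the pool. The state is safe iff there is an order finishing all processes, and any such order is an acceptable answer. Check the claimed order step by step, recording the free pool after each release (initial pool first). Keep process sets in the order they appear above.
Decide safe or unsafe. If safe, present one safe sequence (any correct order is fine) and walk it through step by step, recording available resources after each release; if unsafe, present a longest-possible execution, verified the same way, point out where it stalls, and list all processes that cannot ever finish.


SAFE — a valid safe sequence is P0, P5, P2, P6, P1.
Key observation: the first exact fit in this order is P5 — it needs (3, 2) with (3, 2) free, meeting a requested resource to the last unit.
Step-by-step check:
  pool = (2, 2)
  P0: need (1, 1) fits (2, 2); releases (1, 0), pool now (3, 2)
  P5: need (3, 2) fits (3, 2); releases (1, 0), pool now (4, 2)
  P2: need (3, 1) fits (4, 2); releases (0, 1), pool now (4, 3)
  P6: need (0, 2) fits (4, 3); releases (1, 0), pool now (5, 3)
  P1: need (5, 3) fits (5, 3); releases (2, 1), pool now (7, 4)


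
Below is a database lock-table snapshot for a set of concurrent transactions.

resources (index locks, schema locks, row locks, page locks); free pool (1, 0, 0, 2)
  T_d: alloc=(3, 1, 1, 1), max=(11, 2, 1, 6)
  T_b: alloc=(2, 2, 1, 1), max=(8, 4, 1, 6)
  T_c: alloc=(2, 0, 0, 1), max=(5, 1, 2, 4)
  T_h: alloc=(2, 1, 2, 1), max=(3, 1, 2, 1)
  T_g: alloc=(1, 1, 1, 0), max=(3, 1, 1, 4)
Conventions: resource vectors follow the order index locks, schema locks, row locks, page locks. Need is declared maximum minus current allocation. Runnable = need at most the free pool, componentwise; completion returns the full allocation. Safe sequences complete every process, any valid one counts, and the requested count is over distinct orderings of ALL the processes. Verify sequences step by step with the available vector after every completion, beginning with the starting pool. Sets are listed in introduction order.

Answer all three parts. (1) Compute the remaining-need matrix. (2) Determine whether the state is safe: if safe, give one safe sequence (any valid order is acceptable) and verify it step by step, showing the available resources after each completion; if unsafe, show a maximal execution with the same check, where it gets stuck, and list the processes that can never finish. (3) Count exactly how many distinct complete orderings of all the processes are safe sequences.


(1) Need matrix, components ordered index locks, schema locks, row locks, page locks:
  T_d: (8, 1, 0, 5)
  T_b: (6, 2, 0, 5)
  T_c: (3, 1, 2, 3)
  T_h: (1, 0, 0, 0)
  T_g: (2, 0, 0, 4)
(2) UNSAFE — no complete ordering exists.
Key observation: once T_h, T_c, T_g finish, the pool peaks at (6, 2, 3, 4) — and every remaining process still needs more page locks than that.
A maximal execution: T_h, T_c, T_g — then nothing else fits. Verifying each step:
  pool = (1, 0, 0, 2)
  run T_h (needs (1, 0, 0, 0), free (1, 0, 0, 2)); after release of (2, 1, 2, 1) the pool is (3, 1, 2, 3)
  run T_c (needs (3, 1, 2, 3), free (3, 1, 2, 3)); after release of (2, 0, 0, 1) the pool is (5, 1, 2, 4)
  run T_g (needs (2, 0, 0, 4), free (5, 1, 2, 4)); after release of (1, 1, 1, 0) the pool is (6, 2, 3, 4)
  T_d cannot run: need (8, 1, 0, 5) vs free (6, 2, 3, 4) (insufficient index locks and page locks)
  T_b cannot run: need (6, 2, 0, 5) vs free (6, 2, 3, 4) (insufficient page locks)
Processes that can never finish: T_d and T_b.
(3) Precisely 0 of the possible complete orderings are safe sequences.


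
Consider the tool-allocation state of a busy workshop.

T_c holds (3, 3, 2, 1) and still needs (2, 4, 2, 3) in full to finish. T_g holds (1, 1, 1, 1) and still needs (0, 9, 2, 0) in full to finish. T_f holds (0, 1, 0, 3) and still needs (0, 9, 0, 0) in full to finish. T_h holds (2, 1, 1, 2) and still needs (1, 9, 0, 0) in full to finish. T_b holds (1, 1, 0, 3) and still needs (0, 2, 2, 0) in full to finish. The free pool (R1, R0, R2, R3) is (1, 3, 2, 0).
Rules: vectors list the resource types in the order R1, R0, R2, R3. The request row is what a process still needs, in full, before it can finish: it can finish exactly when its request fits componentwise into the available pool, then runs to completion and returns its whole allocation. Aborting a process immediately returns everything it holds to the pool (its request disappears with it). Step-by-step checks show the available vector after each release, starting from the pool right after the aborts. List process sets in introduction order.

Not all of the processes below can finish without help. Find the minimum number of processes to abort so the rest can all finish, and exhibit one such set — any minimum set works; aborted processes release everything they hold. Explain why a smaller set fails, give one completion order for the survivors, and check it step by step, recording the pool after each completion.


Abort T_g and T_h.
Key observation: the deadlocked T_f becomes finishable only because T_g and T_h released (3, 2, 2, 3); it completes at step 3 below.
Minimality, checking each single-abort alternative: T_c alone leaves T_g blocked (short on R0); T_g alone leaves T_f blocked (short on R0); T_f alone leaves T_g blocked (short on R0); T_h alone leaves T_g blocked (short on R0); T_b alone leaves T_g blocked (short on R0).
The survivors complete as T_c, T_b, T_f. Step-by-step check (starting from the post-abort pool):
  pool = (4, 5, 4, 3)
  T_c: need (2, 4, 2, 3) fits (4, 5, 4, 3); releases (3, 3, 2, 1), pool now (7, 8, 6, 4)
  T_b: need (0, 2, 2, 0) fits (7, 8, 6, 4); releases (1, 1, 0, 3), pool now (8, 9, 6, 7)
  T_f: need (0, 9, 0, 0) fits (8, 9, 6, 7); releases (0, 1, 0, 3), pool now (8, 10, 6, 10)


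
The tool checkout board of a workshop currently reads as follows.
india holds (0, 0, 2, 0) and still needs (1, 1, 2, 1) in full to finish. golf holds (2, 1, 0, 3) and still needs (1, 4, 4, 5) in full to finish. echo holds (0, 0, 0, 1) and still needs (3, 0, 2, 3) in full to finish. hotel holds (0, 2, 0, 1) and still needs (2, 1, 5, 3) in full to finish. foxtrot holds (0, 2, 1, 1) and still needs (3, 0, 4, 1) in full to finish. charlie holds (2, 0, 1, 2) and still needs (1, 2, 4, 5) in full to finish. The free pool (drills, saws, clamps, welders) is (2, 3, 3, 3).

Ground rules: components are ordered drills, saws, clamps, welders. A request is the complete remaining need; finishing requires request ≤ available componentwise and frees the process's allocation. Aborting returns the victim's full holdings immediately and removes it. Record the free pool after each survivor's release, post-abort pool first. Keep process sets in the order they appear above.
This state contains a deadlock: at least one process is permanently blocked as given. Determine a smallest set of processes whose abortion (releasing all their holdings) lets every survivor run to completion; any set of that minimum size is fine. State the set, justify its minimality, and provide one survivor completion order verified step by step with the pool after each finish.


The answer: abort charlie.
Key observation: no ordering could ever have run foxtrot before the abort of charlie; with (2, 0, 1, 2) back in the pool it fits at step 3.
No smaller set exists: with zero aborts the deadlock remains.
The survivors complete as india, hotel, foxtrot, echo, golf. Check, step by step (starting from the post-abort pool):
  pool = (4, 3, 4, 5)
  run india (needs (1, 1, 2, 1), free (4, 3, 4, 5)); after release of (0, 0, 2, 0) the pool is (4, 3, 6, 5)
  run hotel (needs (2, 1, 5, 3), free (4, 3, 6, 5)); after release of (0, 2, 0, 1) the pool is (4, 5, 6, 6)
  run foxtrot (needs (3, 0, 4, 1), free (4, 5, 6, 6)); after release of (0, 2, 1, 1) the pool is (4, 7, 7, 7)
  run echo (needs (3, 0, 2, 3), free (4, 7, 7, 7)); after release of (0, 0, 0, 1) the pool is (4, 7, 7, 8)
  run golf (needs (1, 4, 4, 5), free (4, 7, 7, 8)); after release of (2, 1, 0, 3) the pool is (6, 8, 7, 11)


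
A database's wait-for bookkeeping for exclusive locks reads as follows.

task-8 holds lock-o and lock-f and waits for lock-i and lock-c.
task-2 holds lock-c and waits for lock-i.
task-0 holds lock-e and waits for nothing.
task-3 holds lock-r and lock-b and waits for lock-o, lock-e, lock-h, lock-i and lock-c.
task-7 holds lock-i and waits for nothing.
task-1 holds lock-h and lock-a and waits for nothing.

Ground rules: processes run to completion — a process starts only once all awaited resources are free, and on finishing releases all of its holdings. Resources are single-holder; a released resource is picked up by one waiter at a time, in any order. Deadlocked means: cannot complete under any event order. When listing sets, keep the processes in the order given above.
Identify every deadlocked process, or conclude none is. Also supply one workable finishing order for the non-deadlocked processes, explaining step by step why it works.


The deadlocked set is empty.
Key observation: the wait relation is loop-free; peeling off processes with no waits unwinds the whole state.
A valid finishing order for the others: task-7, task-2, task-0, task-8, task-1, task-3.
Verifying each step:
  task-7 waits on nothing -> runs at once and releases lock-i
  run task-2 (all its waits — lock-i — are resolved); releases lock-c
  task-0 waits on nothing -> runs at once and releases lock-e
  run task-8 (all its waits — lock-i and lock-c — are resolved); releases lock-o and lock-f
  task-1 waits on nothing -> runs at once and releases lock-h and lock-a
  run task-3 (all its waits — lock-o, lock-e, lock-h, lock-i and lock-c — are resolved); releases lock-r and lock-b


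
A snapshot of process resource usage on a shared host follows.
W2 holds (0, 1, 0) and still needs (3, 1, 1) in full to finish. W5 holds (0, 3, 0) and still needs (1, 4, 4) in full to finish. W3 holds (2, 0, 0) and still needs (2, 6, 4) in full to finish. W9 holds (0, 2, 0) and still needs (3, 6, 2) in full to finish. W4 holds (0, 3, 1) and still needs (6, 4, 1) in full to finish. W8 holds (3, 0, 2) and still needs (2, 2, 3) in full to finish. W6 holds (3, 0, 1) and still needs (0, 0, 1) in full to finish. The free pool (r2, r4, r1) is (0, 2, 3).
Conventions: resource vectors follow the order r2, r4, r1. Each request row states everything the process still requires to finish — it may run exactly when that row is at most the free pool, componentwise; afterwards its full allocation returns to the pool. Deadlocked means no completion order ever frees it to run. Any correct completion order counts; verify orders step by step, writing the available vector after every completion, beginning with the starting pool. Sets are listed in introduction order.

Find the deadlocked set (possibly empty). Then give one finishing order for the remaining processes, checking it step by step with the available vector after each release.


Deadlocked: W5, W3, W9 and W4.
Key observation: even finishing W6, W8, W2 leaves just (6, 3, 6) free — too little r4 for any of the remaining processes.
One completion order for the rest: W6, W8, W2. Step-by-step check:
  pool = (0, 2, 3)
  run W6 (needs (0, 0, 1), free (0, 2, 3)); after release of (3, 0, 1) the pool is (3, 2, 4)
  run W8 (needs (2, 2, 3), free (3, 2, 4)); after release of (3, 0, 2) the pool is (6, 2, 6)
  run W2 (needs (3, 1, 1), free (6, 2, 6)); after release of (0, 1, 0) the pool is (6, 3, 6)
The blocked processes can never fit:
  W5 cannot run: need (1, 4, 4) vs free (6, 3, 6) (insufficient r4)
  W3 cannot run: need (2, 6, 4) vs free (6, 3, 6) (insufficient r4)
  W9 cannot run: need (3, 6, 2) vs free (6, 3, 6) (insufficient r4)
  W4 cannot run: need (6, 4, 1) vs free (6, 3, 6) (insufficient r4)


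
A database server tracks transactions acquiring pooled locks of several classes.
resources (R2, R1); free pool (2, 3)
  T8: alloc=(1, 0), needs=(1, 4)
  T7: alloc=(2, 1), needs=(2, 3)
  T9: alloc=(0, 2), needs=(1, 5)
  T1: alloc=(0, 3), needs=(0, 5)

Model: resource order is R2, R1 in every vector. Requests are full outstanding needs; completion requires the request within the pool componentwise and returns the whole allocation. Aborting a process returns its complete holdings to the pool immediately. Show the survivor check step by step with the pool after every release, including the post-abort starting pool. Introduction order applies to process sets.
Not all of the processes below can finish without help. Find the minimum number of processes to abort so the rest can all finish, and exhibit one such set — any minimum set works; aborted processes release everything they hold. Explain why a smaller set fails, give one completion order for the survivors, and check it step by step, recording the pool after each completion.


Minimum abort set: T9.
Key observation: T1 was stuck for good until T9 gave back (0, 2); in the order shown it finishes at step 3.
No smaller set exists: with zero aborts the deadlock remains.
The survivors complete as T7, T8, T1. Check, step by step (starting from the post-abort pool):
  pool = (2, 5)
  T7: need (2, 3) fits (2, 5); releases (2, 1), pool now (4, 6)
  T8: need (1, 4) fits (4, 6); releases (1, 0), pool now (5, 6)
  T1: need (0, 5) fits (5, 6); releases (0, 3), pool now (5, 9)


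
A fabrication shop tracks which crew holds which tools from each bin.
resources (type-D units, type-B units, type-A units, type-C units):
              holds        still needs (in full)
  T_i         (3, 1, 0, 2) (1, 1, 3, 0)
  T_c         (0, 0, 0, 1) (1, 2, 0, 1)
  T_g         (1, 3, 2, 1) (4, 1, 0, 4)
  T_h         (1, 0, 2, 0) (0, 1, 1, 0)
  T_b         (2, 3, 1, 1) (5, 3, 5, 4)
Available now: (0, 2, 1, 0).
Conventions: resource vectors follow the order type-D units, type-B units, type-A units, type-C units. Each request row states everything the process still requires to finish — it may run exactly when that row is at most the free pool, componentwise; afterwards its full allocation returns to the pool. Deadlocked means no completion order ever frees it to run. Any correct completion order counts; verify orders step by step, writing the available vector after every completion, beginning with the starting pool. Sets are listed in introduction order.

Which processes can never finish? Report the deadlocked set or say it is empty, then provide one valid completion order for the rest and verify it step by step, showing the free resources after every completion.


Deadlocked set: T_g and T_b.
Key observation: even finishing T_h, T_i, T_c leaves just (4, 3, 3, 3) free — too little type-C units for any of the remaining processes.
The rest can finish in the order T_h, T_i, T_c. Walking it through:
  pool = (0, 2, 1, 0)
  T_h needs (0, 1, 1, 0) <= (0, 2, 1, 0) -> finishes; pool += (1, 0, 2, 0) = (1, 2, 3, 0)
  T_i needs (1, 1, 3, 0) <= (1, 2, 3, 0) -> finishes; pool += (3, 1, 0, 2) = (4, 3, 3, 2)
  T_c needs (1, 2, 0, 1) <= (4, 3, 3, 2) -> finishes; pool += (0, 0, 0, 1) = (4, 3, 3, 3)
None of the blocked processes ever fits:
  T_g still needs (4, 1, 0, 4) but only (4, 3, 3, 3) is free — short on type-C units
  T_b still needs (5, 3, 5, 4) but only (4, 3, 3, 3) is free — short on type-D units, type-A units and type-C units


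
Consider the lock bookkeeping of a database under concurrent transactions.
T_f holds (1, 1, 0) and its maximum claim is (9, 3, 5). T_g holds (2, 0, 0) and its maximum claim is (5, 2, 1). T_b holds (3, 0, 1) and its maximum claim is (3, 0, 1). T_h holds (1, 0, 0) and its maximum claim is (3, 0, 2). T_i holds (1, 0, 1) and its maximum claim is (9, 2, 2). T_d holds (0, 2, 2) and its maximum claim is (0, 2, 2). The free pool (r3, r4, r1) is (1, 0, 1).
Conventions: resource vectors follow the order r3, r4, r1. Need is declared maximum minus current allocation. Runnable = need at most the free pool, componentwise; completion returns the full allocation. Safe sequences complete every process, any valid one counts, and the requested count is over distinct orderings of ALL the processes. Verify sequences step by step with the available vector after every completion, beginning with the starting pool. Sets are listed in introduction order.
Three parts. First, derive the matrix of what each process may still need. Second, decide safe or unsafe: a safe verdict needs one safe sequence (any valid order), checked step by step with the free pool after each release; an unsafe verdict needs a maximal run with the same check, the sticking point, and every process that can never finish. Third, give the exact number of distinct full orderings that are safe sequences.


(1) Need matrix, components ordered r3, r4, r1:
  T_f: (8, 2, 5)
  T_g: (3, 2, 1)
  T_b: (0, 0, 0)
  T_h: (2, 0, 2)
  T_i: (8, 2, 1)
  T_d: (0, 0, 0)
(2) UNSAFE.
Key observation: the wall is r3: completing T_b, T_h, T_d, T_g brings the pool only to (7, 2, 4), and all the rest need more.
Going as far as possible: T_b, T_h, T_d, T_g; after that, nothing fits. Verifying each step:
  pool = (1, 0, 1)
  T_b needs (0, 0, 0) <= (1, 0, 1) -> finishes; pool += (3, 0, 1) = (4, 0, 2)
  T_h needs (2, 0, 2) <= (4, 0, 2) -> finishes; pool += (1, 0, 0) = (5, 0, 2)
  T_d needs (0, 0, 0) <= (5, 0, 2) -> finishes; pool += (0, 2, 2) = (5, 2, 4)
  T_g needs (3, 2, 1) <= (5, 2, 4) -> finishes; pool += (2, 0, 0) = (7, 2, 4)
  T_f cannot run: need (8, 2, 5) vs free (7, 2, 4) (insufficient r3 and r1)
  T_i cannot run: need (8, 2, 1) vs free (7, 2, 4) (insufficient r3)
Never able to finish: T_f and T_i.
(3) Precisely 0 of the possible complete orderings are safe sequences.


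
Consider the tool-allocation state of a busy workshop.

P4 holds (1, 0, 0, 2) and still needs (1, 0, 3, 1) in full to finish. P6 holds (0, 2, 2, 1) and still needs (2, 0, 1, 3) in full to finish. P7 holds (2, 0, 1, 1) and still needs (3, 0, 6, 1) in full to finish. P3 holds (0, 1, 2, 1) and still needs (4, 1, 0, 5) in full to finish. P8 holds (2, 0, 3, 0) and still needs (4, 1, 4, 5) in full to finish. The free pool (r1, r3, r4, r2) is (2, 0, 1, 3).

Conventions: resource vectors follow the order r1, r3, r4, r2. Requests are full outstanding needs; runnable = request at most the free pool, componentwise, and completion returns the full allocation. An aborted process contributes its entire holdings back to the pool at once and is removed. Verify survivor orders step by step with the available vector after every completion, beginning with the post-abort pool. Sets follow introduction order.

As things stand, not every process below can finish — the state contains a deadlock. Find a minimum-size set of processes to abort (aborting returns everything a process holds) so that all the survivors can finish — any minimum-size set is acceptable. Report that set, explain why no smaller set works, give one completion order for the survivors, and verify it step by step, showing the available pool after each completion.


Minimum abort set: P7.
Key observation: the returned (2, 0, 1, 1) from P7 is what brings P3 — unrunnable before, under any order — into play at step 2.
No smaller set exists: with zero aborts the deadlock remains.
Survivors finish in the order: P6, P3, P8, P4. Walking it through (pool after the aborts first):
  pool = (4, 0, 2, 4)
  P6: need (2, 0, 1, 3) fits (4, 0, 2, 4); releases (0, 2, 2, 1), pool now (4, 2, 4, 5)
  P3: need (4, 1, 0, 5) fits (4, 2, 4, 5); releases (0, 1, 2, 1), pool now (4, 3, 6, 6)
  P8: need (4, 1, 4, 5) fits (4, 3, 6, 6); releases (2, 0, 3, 0), pool now (6, 3, 9, 6)
  P4: need (1, 0, 3, 1) fits (6, 3, 9, 6); releases (1, 0, 0, 2), pool now (7, 3, 9, 8)


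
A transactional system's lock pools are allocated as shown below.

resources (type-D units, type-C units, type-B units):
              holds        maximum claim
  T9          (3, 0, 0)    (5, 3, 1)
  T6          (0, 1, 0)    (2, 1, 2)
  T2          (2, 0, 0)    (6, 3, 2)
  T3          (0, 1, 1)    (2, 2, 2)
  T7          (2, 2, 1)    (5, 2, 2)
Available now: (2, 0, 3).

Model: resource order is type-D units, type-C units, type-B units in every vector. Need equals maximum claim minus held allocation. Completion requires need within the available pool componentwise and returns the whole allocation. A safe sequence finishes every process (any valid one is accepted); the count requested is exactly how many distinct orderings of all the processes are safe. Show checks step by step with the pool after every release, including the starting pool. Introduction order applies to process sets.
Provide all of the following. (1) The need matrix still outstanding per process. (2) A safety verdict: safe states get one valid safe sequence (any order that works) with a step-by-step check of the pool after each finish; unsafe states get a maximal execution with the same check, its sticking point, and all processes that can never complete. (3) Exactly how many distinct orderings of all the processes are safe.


(1) Outstanding need per process (order type-D units, type-C units, type-B units):
  T9: (2, 3, 1)
  T6: (2, 0, 2)
  T2: (4, 3, 2)
  T3: (2, 1, 1)
  T7: (3, 0, 1)
(2) UNSAFE.
Key observation: after T6, T3 the pool peaks at (2, 2, 4), and each blocked process is short somewhere: T9 on type-C units; T2 on type-D units, type-C units; T7 on type-D units.
The run T6, T3 cannot be extended any further. Step-by-step check:
  pool = (2, 0, 3)
  T6: need (2, 0, 2) fits (2, 0, 3); releases (0, 1, 0), pool now (2, 1, 3)
  T3: need (2, 1, 1) fits (2, 1, 3); releases (0, 1, 1), pool now (2, 2, 4)
  T9 still needs (2, 3, 1) but only (2, 2, 4) is free — short on type-C units
  T2 still needs (4, 3, 2) but only (2, 2, 4) is free — short on type-D units and type-C units
  T7 still needs (3, 0, 1) but only (2, 2, 4) is free — short on type-D units
Processes that can never finish: T9, T2 and T7.
(3) Exactly 0 of the possible complete orderings are safe sequences.


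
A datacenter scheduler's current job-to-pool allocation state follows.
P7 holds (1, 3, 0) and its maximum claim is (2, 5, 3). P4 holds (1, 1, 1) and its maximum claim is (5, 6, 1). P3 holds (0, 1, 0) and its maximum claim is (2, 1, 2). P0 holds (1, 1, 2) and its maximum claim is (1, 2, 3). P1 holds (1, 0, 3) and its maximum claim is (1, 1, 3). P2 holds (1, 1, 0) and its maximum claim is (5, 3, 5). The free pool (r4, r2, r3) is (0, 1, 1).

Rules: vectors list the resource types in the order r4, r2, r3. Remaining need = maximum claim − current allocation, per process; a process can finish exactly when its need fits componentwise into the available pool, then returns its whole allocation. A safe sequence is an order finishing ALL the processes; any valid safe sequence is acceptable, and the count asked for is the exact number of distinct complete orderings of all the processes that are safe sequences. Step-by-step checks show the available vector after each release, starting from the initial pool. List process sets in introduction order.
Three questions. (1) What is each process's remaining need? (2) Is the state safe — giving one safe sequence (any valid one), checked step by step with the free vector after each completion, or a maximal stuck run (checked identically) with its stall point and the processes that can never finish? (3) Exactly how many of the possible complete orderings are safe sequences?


(1) Outstanding need per process (order r4, r2, r3):
  P7: (1, 2, 3)
  P4: (4, 5, 0)
  P3: (2, 0, 2)
  P0: (0, 1, 1)
  P1: (0, 1, 0)
  P2: (4, 2, 5)
(2) UNSAFE — no complete ordering exists.
Key observation: the pool after P0, P1, P7, P3 is (3, 6, 6); every surviving request exceeds it in r4, so progress ends there.
The run P0, P1, P7, P3 cannot be extended any further. Step-by-step check:
  pool = (0, 1, 1)
  P0 needs (0, 1, 1) <= (0, 1, 1) -> finishes; pool += (1, 1, 2) = (1, 2, 3)
  P1 needs (0, 1, 0) <= (1, 2, 3) -> finishes; pool += (1, 0, 3) = (2, 2, 6)
  P7 needs (1, 2, 3) <= (2, 2, 6) -> finishes; pool += (1, 3, 0) = (3, 5, 6)
  P3 needs (2, 0, 2) <= (3, 5, 6) -> finishes; pool += (0, 1, 0) = (3, 6, 6)
  P4 still needs (4, 5, 0) but only (3, 6, 6) is free — short on r4
  P2 still needs (4, 2, 5) but only (3, 6, 6) is free — short on r4
Processes that can never finish: P4 and P2.
(3) The exact count: 0 of the possible complete orderings are safe sequences.


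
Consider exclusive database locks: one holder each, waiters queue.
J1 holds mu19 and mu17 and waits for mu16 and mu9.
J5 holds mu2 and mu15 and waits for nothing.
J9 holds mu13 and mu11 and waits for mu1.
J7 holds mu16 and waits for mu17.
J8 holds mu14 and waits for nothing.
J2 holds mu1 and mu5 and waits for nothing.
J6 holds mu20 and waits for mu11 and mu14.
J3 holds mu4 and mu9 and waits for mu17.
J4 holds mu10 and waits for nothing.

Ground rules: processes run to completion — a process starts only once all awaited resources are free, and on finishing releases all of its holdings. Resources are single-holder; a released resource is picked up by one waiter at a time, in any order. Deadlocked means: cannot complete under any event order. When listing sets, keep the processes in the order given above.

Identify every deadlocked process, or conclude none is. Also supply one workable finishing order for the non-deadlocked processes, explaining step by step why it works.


Deadlocked: J1, J7 and J3.
Key observation: the knot is the closed ring of waits J1 -> J7 -> J1; J3 is caught in further circular waits.
The rest can finish in the order J2, J9, J4, J8, J5, J6.
Verifying each step:
  J2 waits on nothing -> runs at once and releases mu1 and mu5
  run J9 (all its waits — mu1 — are resolved); releases mu13 and mu11
  J4 waits on nothing -> runs at once and releases mu10
  J8 waits on nothing -> runs at once and releases mu14
  J5 waits on nothing -> runs at once and releases mu2 and mu15
  run J6 (all its waits — mu11 and mu14 — are resolved); releases mu20


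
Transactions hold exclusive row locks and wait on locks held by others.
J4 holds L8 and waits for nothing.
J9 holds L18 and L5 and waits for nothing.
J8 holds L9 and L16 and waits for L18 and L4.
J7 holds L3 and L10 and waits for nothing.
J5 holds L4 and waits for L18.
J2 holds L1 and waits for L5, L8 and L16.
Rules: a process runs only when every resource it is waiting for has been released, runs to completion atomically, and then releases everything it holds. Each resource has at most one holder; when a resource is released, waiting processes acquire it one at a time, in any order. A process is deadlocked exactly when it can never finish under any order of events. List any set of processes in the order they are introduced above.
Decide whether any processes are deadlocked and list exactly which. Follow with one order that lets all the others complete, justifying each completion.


Nothing here is deadlocked.
Key observation: the waits form no ring: some process can always run, and its releases unblock the others one by one.
The rest can finish in the order J4, J9, J7, J5, J8, J2.
Walking it through:
  run J4 (it waits on nothing); releases L8
  run J9 (it waits on nothing); releases L18 and L5
  run J7 (it waits on nothing); releases L3 and L10
  J5 waits on L18 — all released -> runs and releases L4
  J8 waits on L18 and L4 — all released -> runs and releases L9 and L16
  J2 waits on L5, L8 and L16 — all released -> runs and releases L1


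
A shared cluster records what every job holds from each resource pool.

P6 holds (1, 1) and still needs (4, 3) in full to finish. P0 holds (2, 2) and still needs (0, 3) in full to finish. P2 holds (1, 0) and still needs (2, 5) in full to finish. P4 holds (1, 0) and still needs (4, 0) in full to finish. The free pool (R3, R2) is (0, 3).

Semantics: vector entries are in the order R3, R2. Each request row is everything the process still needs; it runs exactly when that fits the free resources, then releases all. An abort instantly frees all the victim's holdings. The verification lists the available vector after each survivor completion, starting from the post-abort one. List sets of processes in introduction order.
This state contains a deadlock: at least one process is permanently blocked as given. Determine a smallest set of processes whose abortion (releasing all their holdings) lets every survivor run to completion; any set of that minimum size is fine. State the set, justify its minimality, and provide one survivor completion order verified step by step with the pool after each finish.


Minimum abort set: P6.
Key observation: P4 had no path to completion before; after the abort of P6 ((1, 1) returned), step 3 is where it fits.
No smaller set exists: with zero aborts the deadlock remains.
One survivor order: P0, P2, P4. Verifying each step (post-abort pool first):
  pool = (1, 4)
  P0 needs (0, 3) <= (1, 4) -> finishes; pool += (2, 2) = (3, 6)
  P2 needs (2, 5) <= (3, 6) -> finishes; pool += (1, 0) = (4, 6)
  P4 needs (4, 0) <= (4, 6) -> finishes; pool += (1, 0) = (5, 6)


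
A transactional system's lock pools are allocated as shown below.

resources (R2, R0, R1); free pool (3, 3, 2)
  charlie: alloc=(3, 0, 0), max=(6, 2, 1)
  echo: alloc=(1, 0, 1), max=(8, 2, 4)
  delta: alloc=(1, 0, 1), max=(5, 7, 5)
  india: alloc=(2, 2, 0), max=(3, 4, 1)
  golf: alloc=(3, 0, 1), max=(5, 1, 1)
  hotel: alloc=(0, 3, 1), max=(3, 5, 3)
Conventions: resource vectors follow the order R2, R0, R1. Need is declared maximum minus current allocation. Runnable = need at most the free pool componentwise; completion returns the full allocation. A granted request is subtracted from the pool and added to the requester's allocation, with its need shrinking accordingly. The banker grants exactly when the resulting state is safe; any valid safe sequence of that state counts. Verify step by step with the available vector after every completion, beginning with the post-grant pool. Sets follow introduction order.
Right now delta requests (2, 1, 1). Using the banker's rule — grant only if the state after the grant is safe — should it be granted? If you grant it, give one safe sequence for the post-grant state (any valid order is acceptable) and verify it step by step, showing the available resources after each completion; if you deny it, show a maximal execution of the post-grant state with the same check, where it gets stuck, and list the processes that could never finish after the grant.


GRANT — the state after the grant stays safe, e.g. via india, golf, hotel, charlie, echo, delta.
Key observation: the grant leaves (1, 2, 1) free — enough for india, whose release restarts the cascade.
Verifying the post-grant state step by step:
  pool = (1, 2, 1)
  run india (needs (1, 2, 1), free (1, 2, 1)); after release of (2, 2, 0) the pool is (3, 4, 1)
  run golf (needs (2, 1, 0), free (3, 4, 1)); after release of (3, 0, 1) the pool is (6, 4, 2)
  run hotel (needs (3, 2, 2), free (6, 4, 2)); after release of (0, 3, 1) the pool is (6, 7, 3)
  run charlie (needs (3, 2, 1), free (6, 7, 3)); after release of (3, 0, 0) the pool is (9, 7, 3)
  run echo (needs (7, 2, 3), free (9, 7, 3)); after release of (1, 0, 1) the pool is (10, 7, 4)
  run delta (needs (2, 6, 3), free (10, 7, 4)); after release of (3, 1, 2) the pool is (13, 8, 6)


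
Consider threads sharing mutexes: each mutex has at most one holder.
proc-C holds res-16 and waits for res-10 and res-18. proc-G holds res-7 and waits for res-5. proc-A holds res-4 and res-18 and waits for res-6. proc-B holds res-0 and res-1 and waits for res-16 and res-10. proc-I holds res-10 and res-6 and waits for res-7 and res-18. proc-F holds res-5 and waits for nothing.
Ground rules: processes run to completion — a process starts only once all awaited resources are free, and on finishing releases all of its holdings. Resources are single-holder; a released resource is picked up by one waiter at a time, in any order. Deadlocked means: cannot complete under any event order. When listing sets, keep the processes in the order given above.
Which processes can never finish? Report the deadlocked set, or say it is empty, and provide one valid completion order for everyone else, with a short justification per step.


Deadlocked: proc-C, proc-A, proc-B and proc-I.
Key observation: the loop proc-A -> proc-I -> proc-A blocks itself forever; proc-C and proc-B wait into the deadlock from upstream.
The rest can finish in the order proc-F, proc-G.
Verifying each step:
  proc-F: no waits; runs immediately, freeing res-5
  run proc-G (all its waits — res-5 — are resolved); releases res-7


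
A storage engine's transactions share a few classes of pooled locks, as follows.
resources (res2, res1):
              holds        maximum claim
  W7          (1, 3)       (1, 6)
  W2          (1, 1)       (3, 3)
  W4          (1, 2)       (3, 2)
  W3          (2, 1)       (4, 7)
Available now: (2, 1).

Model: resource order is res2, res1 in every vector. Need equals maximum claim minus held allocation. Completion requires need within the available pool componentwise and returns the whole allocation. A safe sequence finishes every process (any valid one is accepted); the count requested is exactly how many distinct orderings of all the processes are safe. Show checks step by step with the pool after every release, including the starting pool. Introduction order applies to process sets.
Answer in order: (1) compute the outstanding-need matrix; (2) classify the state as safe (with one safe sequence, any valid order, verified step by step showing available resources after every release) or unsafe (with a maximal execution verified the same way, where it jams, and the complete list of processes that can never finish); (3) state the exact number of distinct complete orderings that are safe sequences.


(1) Remaining need (order res2, res1):
  W7: (0, 3)
  W2: (2, 2)
  W4: (2, 0)
  W3: (2, 6)
(2) The state is SAFE; one workable sequence: W4, W7, W2, W3.
Key observation: at W4 the run first touches a limit — (2, 0) against (2, 1), exact on a resource it actually requests.
Walking it through:
  pool = (2, 1)
  W4 needs (2, 0) <= (2, 1) -> finishes; pool += (1, 2) = (3, 3)
  W7 needs (0, 3) <= (3, 3) -> finishes; pool += (1, 3) = (4, 6)
  W2 needs (2, 2) <= (4, 6) -> finishes; pool += (1, 1) = (5, 7)
  W3 needs (2, 6) <= (5, 7) -> finishes; pool += (2, 1) = (7, 8)
(3) Exactly 3 of the possible complete orderings are safe sequences.
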